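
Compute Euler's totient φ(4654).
φ(4654) = 2136

φ is multiplicative, with φ(p^e) = p^e − p^(e−1). Factorise 4654 = 2 · 13 · 179. Then
  φ(4654) = (2 − 1) · (13 − 1) · (179 − 1) = 1 · 12 · 178 = 2136.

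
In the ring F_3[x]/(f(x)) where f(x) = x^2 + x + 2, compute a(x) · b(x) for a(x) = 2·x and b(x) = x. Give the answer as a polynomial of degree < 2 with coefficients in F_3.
Multiply as integer polynomials: a · b = 2·x^2. Reducing coefficients mod 3: a · b ≡ 2·x^2. Now divide by f(x) = x^2 + x + 2 in F_3[x], eliminating the leading term at each step:
  leading term 2·x^2: subtract (2)·f(x) = 2·x^2 + 2·x + 1, leaving x + 2 (coefficients mod 3)
The degree is now < 2, so this is the remainder. Hence a · b ≡ x + 2 in F_3[x]/(f).

Final answer: a · b ≡ x + 2 (mod f(x))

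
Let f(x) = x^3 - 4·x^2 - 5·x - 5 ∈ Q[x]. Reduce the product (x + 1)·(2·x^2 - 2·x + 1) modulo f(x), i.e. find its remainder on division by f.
First multiply in Q[x] without reducing: a · b = 2·x^3 - x + 1. Now divide by f(x) = x^3 - 4·x^2 - 5·x - 5, eliminating the leading term at each step:
  leading term 2·x^3: subtract (2)·f(x) = 2·x^3 - 8·x^2 - 10·x - 10, leaving 8·x^2 + 9·x + 11
The degree is now < 3, so this is the remainder. Hence a · b ≡ 8·x^2 + 9·x + 11 in Q[x]/(f).

Final answer: a · b ≡ 8·x^2 + 9·x + 11 (mod f(x))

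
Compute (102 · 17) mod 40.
Reduce the factors first: 102 ≡ 22 (mod 40), so 102 · 17 ≡ 22 · 17 (mod 40). 22 · 17 = 374. Dividing by 40: 374 = 9·40 + 14. So (102 · 17) mod 40 = 14.

Final answer: 14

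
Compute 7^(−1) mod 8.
Apply the extended Euclidean algorithm to (8, 7), tracking rows (r, s, t) with s·8 + t·7 = r. Each division r_prev = q·r_cur + r_new produces the new row as (previous row) − q·(current row):
  row A: (8, 1, 0)   [1·8 + 0·7 = 8]
  row B: (7, 0, 1)   [0·8 + 1·7 = 7]
  8 = 1·7 + 1   → row C = row A − 1·row B = (1, 1, −1)   [check: 1·8 − 1·7 = 1]
  7 = 7·1 + 0   → remainder 0, stop. gcd = 1 (last nonzero row C).
The gcd is 1, so 7 is invertible mod 8. The last nonzero row gives 1·8 − 1·7 = 1, so t = −1. So 7^(−1) ≡ −1 ≡ 7 (mod 8). Verify: 7 · 7 = 49 ≡ 1 (mod 8). ✓

Final answer: 7^(−1) ≡ 7 (mod 8)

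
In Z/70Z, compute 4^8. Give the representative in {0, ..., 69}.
Use repeated squaring. Binary(8) = 1000. Walk through the bits of the exponent 8 left-to-right: at each bit after the leading one, square the running value, then multiply by 4 if the bit is 1 (always reducing mod 70):
  bit 1 = 1 (leading): start with 4.
  bit 2 = 0: square 4^2 = 16 (mod 70).
  bit 3 = 0: square 16^2 = 256 ≡ 46 (mod 70).
  bit 4 = 0: square 46^2 = 2116 ≡ 16 (mod 70).
Final value: 4^8 ≡ 16 (mod 70).

Final answer: 16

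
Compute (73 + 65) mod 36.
30

Reduce the summands first: 73 ≡ 1, 65 ≡ 29 (mod 36), so 73 + 65 ≡ 1 + 29 (mod 36). 1 + 29 = 30; 30 = 0·36 + 30, so (73 + 65) mod 36 = 30.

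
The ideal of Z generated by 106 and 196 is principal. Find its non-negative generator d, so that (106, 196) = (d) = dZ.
In the PID Z, (a, b) is generated by gcd(a, b). Compute gcd(196, 106) with the extended Euclidean algorithm, tracking rows (r, s, t) with s·196 + t·106 = r:
  row A: (196, 1, 0)   [1·196 + 0·106 = 196]
  row B: (106, 0, 1)   [0·196 + 1·106 = 106]
  196 = 1·106 + 90   → row C = row A − 1·row B = (90, 1, −1)   [check: 1·196 − 1·106 = 90]
  106 = 1·90 + 16   → row D = row B − 1·row C = (16, −1, 2)   [check: −1·196 + 2·106 = 16]
  90 = 5·16 + 10   → row E = row C − 5·row D = (10, 6, −11)   [check: 6·196 − 11·106 = 10]
  16 = 1·10 + 6   → row F = row D − 1·row E = (6, −7, 13)   [check: −7·196 + 13·106 = 6]
  10 = 1·6 + 4   → row G = row E − 1·row F = (4, 13, −24)   [check: 13·196 − 24·106 = 4]
  6 = 1·4 + 2   → row H = row F − 1·row G = (2, −20, 37)   [check: −20·196 + 37·106 = 2]
  4 = 2·2 + 0   → remainder 0, stop. gcd = 2 (last nonzero row H).
So gcd(106, 196) = 2, with Bézout identity −20·196 + 37·106 = 2. Containment (⊇): the Bézout identity exhibits 2 as an element of (106, 196), giving (2) ⊆ (106, 196). Containment (⊆): since 2 | 106 and 2 | 196 (106 = 2·53, 196 = 2·98), every Z-linear combination of 106 and 196 is divisible by 2, so (106, 196) ⊆ (2). Therefore (106, 196) = (2), d = 2.

Final answer: (106, 196) = (2); d = 2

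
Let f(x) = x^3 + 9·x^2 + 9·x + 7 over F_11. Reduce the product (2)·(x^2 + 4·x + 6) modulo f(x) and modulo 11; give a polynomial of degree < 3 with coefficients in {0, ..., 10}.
Multiply as integer polynomials: a · b = 2·x^2 + 8·x + 12. Reducing coefficients mod 11: a · b ≡ 2·x^2 + 8·x + 1. This already has degree < 3, so no reduction by f is needed. Hence a · b ≡ 2·x^2 + 8·x + 1 in F_11[x]/(f).

Final answer: a · b ≡ 2·x^2 + 8·x + 1 (mod f(x))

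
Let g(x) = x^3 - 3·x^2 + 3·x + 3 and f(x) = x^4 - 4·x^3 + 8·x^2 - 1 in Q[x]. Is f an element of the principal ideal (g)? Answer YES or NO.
In Q[x] the ideal (g) consists of all multiples of g, so f ∈ (g) iff g | f, i.e. iff the remainder of f on division by g is 0. Divide f by g (g is monic, so eliminate the leading term of the running remainder at each step):
  leading term x^4: subtract (x)·g(x) = x^4 - 3·x^3 + 3·x^2 + 3·x, leaving -x^3 + 5·x^2 - 3·x - 1
  leading term -x^3: subtract (-1)·g(x) = -x^3 + 3·x^2 - 3·x - 3, leaving 2·x^2 + 2
The remainder r(x) = 2·x^2 + 2 ≠ 0 (and deg r < deg g), so g ∤ f, i.e. f ∉ (g).

Final answer: NO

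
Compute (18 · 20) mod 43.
16

Both factors are already reduced mod 43. 18 · 20 = 360. Dividing by 43: 360 = 8·43 + 16. So (18 · 20) mod 43 = 16.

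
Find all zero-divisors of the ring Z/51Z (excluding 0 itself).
nonzero zero-divisors of Z/51Z = {3, 6, 9, 12, 15, 17, 18, 21, 24, 27, 30, 33, 34, 36, 39, 42, 45, 48}

An element a ∈ Z/51Z (with a ≠ 0) is a zero-divisor iff gcd(a, 51) > 1 (because a is a unit precisely when gcd(a, n) = 1, and in Z/nZ every nonzero, non-unit element is a zero-divisor). Scan a = 1, ..., 50 and keep those with gcd(a, 51) > 1:
  gcd(3, 51) = 3, gcd(6, 51) = 3, gcd(9, 51) = 3, gcd(12, 51) = 3, gcd(15, 51) = 3, gcd(17, 51) = 17, gcd(18, 51) = 3, gcd(21, 51) = 3, gcd(24, 51) = 3, gcd(27, 51) = 3, gcd(30, 51) = 3, gcd(33, 51) = 3, gcd(34, 51) = 17, gcd(36, 51) = 3, gcd(39, 51) = 3, gcd(42, 51) = 3, gcd(45, 51) = 3, gcd(48, 51) = 3.
All other a ∈ {1, ..., 50} have gcd(a, 51) = 1 and are units. So the nonzero zero-divisors are exactly the 18 values of a appearing in this scan.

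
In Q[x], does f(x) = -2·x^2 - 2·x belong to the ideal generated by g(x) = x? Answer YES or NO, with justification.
In Q[x] the ideal (g) consists of all multiples of g, so f ∈ (g) iff g | f, i.e. iff the remainder of f on division by g is 0. Divide f by g (g is monic, so eliminate the leading term of the running remainder at each step):
  leading term -2·x^2: subtract (-2·x)·g(x) = -2·x^2, leaving -2·x
  leading term -2·x: subtract (-2)·g(x) = -2·x, leaving 0
The remainder is 0, so f(x) = g(x) · h(x) with h(x) = -2·x - 2. Hence g | f, i.e. f ∈ (g).

Final answer: YES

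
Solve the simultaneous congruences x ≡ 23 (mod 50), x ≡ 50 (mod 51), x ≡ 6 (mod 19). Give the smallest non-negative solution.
x ≡ 36923 (mod 48450); the representative in [0, 48450) is 36923

The moduli 50, 51, 19 are pairwise coprime, so by the CRT there is a unique solution mod 50·51·19 = 48450.
Solve by successive substitution. Start with x ≡ 23 (mod 50).
  Combine with x ≡ 50 (mod 51): write x = 23 + 50·t and require 23 + 50·t ≡ 50 (mod 51), i.e. 50·t ≡ 50 − 23 ≡ 27 (mod 51). Since 50^(−1) ≡ 50 (mod 51), t ≡ 50·27 ≡ 24 (mod 51). So x ≡ 23 + 50·24 = 1223 (mod 2550).
  Combine with x ≡ 6 (mod 19): write x = 1223 + 2550·t and require 1223 + 2550·t ≡ 6 (mod 19), i.e. 2550·t ≡ 6 − 1223 ≡ 18 (mod 19). Since 2550^(−1) ≡ 5 (mod 19) (2550 ≡ 4 (mod 19)), t ≡ 5·18 ≡ 14 (mod 19). So x ≡ 1223 + 2550·14 = 36923 (mod 48450).
Unique solution in [0, 48450): x = 36923.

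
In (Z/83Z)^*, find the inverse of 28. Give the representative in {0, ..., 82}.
28^(−1) ≡ 3 (mod 83)

Apply the extended Euclidean algorithm to (83, 28), tracking rows (r, s, t) with s·83 + t·28 = r. Each division r_prev = q·r_cur + r_new produces the new row as (previous row) − q·(current row):
  row A: (83, 1, 0)   [1·83 + 0·28 = 83]
  row B: (28, 0, 1)   [0·83 + 1·28 = 28]
  83 = 2·28 + 27   → row C = row A − 2·row B = (27, 1, −2)   [check: 1·83 − 2·28 = 27]
  28 = 1·27 + 1   → row D = row B − 1·row C = (1, −1, 3)   [check: −1·83 + 3·28 = 1]
  27 = 27·1 + 0   → remainder 0, stop. gcd = 1 (last nonzero row D).
The gcd is 1, so 28 is invertible mod 83. The last nonzero row gives −1·83 + 3·28 = 1, so t = 3. So 28^(−1) ≡ 3 (mod 83). Verify: 28 · 3 = 84 ≡ 1 (mod 83). ✓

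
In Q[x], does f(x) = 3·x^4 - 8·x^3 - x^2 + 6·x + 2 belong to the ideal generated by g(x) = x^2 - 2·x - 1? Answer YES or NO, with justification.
YES

In Q[x] the ideal (g) consists of all multiples of g, so f ∈ (g) iff g | f, i.e. iff the remainder of f on division by g is 0. Divide f by g (g is monic, so eliminate the leading term of the running remainder at each step):
  leading term 3·x^4: subtract (3·x^2)·g(x) = 3·x^4 - 6·x^3 - 3·x^2, leaving -2·x^3 + 2·x^2 + 6·x + 2
  leading term -2·x^3: subtract (-2·x)·g(x) = -2·x^3 + 4·x^2 + 2·x, leaving -2·x^2 + 4·x + 2
  leading term -2·x^2: subtract (-2)·g(x) = -2·x^2 + 4·x + 2, leaving 0
The remainder is 0, so f(x) = g(x) · h(x) with h(x) = 3·x^2 - 2·x - 2. Hence g | f, i.e. f ∈ (g).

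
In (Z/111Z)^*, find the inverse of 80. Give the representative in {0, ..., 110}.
80^(−1) ≡ 68 (mod 111)

Apply the extended Euclidean algorithm to (111, 80), tracking rows (r, s, t) with s·111 + t·80 = r. Each division r_prev = q·r_cur + r_new produces the new row as (previous row) − q·(current row):
  row A: (111, 1, 0)   [1·111 + 0·80 = 111]
  row B: (80, 0, 1)   [0·111 + 1·80 = 80]
  111 = 1·80 + 31   → row C = row A − 1·row B = (31, 1, −1)   [check: 1·111 − 1·80 = 31]
  80 = 2·31 + 18   → row D = row B − 2·row C = (18, −2, 3)   [check: −2·111 + 3·80 = 18]
  31 = 1·18 + 13   → row E = row C − 1·row D = (13, 3, −4)   [check: 3·111 − 4·80 = 13]
  18 = 1·13 + 5   → row F = row D − 1·row E = (5, −5, 7)   [check: −5·111 + 7·80 = 5]
  13 = 2·5 + 3   → row G = row E − 2·row F = (3, 13, −18)   [check: 13·111 − 18·80 = 3]
  5 = 1·3 + 2   → row H = row F − 1·row G = (2, −18, 25)   [check: −18·111 + 25·80 = 2]
  3 = 1·2 + 1   → row I = row G − 1·row H = (1, 31, −43)   [check: 31·111 − 43·80 = 1]
  2 = 2·1 + 0   → remainder 0, stop. gcd = 1 (last nonzero row I).
The gcd is 1, so 80 is invertible mod 111. The last nonzero row gives 31·111 − 43·80 = 1, so t = −43. So 80^(−1) ≡ −43 ≡ 68 (mod 111). Verify: 80 · 68 = 5440 ≡ 1 (mod 111). ✓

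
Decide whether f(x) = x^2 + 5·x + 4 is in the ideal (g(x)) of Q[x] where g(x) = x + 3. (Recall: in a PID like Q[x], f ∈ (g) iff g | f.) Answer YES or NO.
In Q[x] the ideal (g) consists of all multiples of g, so f ∈ (g) iff g | f, i.e. iff the remainder of f on division by g is 0. Divide f by g (g is monic, so eliminate the leading term of the running remainder at each step):
  leading term x^2: subtract (x)·g(x) = x^2 + 3·x, leaving 2·x + 4
  leading term 2·x: subtract (2)·g(x) = 2·x + 6, leaving -2
The remainder r(x) = -2 ≠ 0 (and deg r < deg g), so g ∤ f, i.e. f ∉ (g).

Final answer: NO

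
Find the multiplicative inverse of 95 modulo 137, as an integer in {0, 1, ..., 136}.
Apply the extended Euclidean algorithm to (137, 95), tracking rows (r, s, t) with s·137 + t·95 = r. Each division r_prev = q·r_cur + r_new produces the new row as (previous row) − q·(current row):
  row A: (137, 1, 0)   [1·137 + 0·95 = 137]
  row B: (95, 0, 1)   [0·137 + 1·95 = 95]
  137 = 1·95 + 42   → row C = row A − 1·row B = (42, 1, −1)   [check: 1·137 − 1·95 = 42]
  95 = 2·42 + 11   → row D = row B − 2·row C = (11, −2, 3)   [check: −2·137 + 3·95 = 11]
  42 = 3·11 + 9   → row E = row C − 3·row D = (9, 7, −10)   [check: 7·137 − 10·95 = 9]
  11 = 1·9 + 2   → row F = row D − 1·row E = (2, −9, 13)   [check: −9·137 + 13·95 = 2]
  9 = 4·2 + 1   → row G = row E − 4·row F = (1, 43, −62)   [check: 43·137 − 62·95 = 1]
  2 = 2·1 + 0   → remainder 0, stop. gcd = 1 (last nonzero row G).
The gcd is 1, so 95 is invertible mod 137. The last nonzero row gives 43·137 − 62·95 = 1, so t = −62. So 95^(−1) ≡ −62 ≡ 75 (mod 137). Verify: 95 · 75 = 7125 ≡ 1 (mod 137). ✓

Final answer: 95^(−1) ≡ 75 (mod 137)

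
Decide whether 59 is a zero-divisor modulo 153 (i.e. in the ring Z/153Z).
NO

gcd(59, 153) = 1, so 59 is a unit in Z/153Z (it has a multiplicative inverse). A unit cannot be a zero-divisor: if 59·b ≡ 0 then multiplying both sides by 59^(−1) gives b ≡ 0. So 59 is not a zero-divisor.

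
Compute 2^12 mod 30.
16

Use repeated squaring. Binary(12) = 1100. Walk through the bits of the exponent 12 left-to-right: at each bit after the leading one, square the running value, then multiply by 2 if the bit is 1 (always reducing mod 30):
  bit 1 = 1 (leading): start with 2.
  bit 2 = 1: square 2^2 = 4; bit is 1, so multiply 4·2 = 8 (mod 30).
  bit 3 = 0: square 8^2 = 64 ≡ 4 (mod 30).
  bit 4 = 0: square 4^2 = 16 (mod 30).
Final value: 2^12 ≡ 16 (mod 30).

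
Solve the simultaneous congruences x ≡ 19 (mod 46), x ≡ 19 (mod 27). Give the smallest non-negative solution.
x ≡ 19 (mod 1242); the representative in [0, 1242) is 19

The moduli 46, 27 are pairwise coprime, so by the CRT there is a unique solution mod 46·27 = 1242.
Solve by successive substitution. Start with x ≡ 19 (mod 46).
  Combine with x ≡ 19 (mod 27): write x = 19 + 46·t and require 19 + 46·t ≡ 19 (mod 27), i.e. 46·t ≡ 19 − 19 ≡ 0 (mod 27). Since 46^(−1) ≡ 10 (mod 27) (46 ≡ 19 (mod 27)), t ≡ 10·0 ≡ 0 (mod 27). So x ≡ 19 + 46·0 = 19 (mod 1242).
Unique solution in [0, 1242): x = 19.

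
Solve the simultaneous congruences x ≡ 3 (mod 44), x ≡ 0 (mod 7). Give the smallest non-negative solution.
x ≡ 91 (mod 308); the representative in [0, 308) is 91

The moduli 44, 7 are pairwise coprime, so by the CRT there is a unique solution mod 44·7 = 308.
Solve by successive substitution. Start with x ≡ 3 (mod 44).
  Combine with x ≡ 0 (mod 7): write x = 3 + 44·t and require 3 + 44·t ≡ 0 (mod 7), i.e. 44·t ≡ 0 − 3 ≡ 4 (mod 7). Since 44^(−1) ≡ 4 (mod 7) (44 ≡ 2 (mod 7)), t ≡ 4·4 ≡ 2 (mod 7). So x ≡ 3 + 44·2 = 91 (mod 308).
Unique solution in [0, 308): x = 91.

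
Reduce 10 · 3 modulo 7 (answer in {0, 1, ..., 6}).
Reduce the factors first: 10 ≡ 3 (mod 7), so 10 · 3 ≡ 3 · 3 (mod 7). 3 · 3 = 9. Dividing by 7: 9 = 1·7 + 2. So (10 · 3) mod 7 = 2.

Final answer: 2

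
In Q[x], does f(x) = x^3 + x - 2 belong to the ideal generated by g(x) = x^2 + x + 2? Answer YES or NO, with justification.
In Q[x] the ideal (g) consists of all multiples of g, so f ∈ (g) iff g | f, i.e. iff the remainder of f on division by g is 0. Divide f by g (g is monic, so eliminate the leading term of the running remainder at each step):
  leading term x^3: subtract (x)·g(x) = x^3 + x^2 + 2·x, leaving -x^2 - x - 2
  leading term -x^2: subtract (-1)·g(x) = -x^2 - x - 2, leaving 0
The remainder is 0, so f(x) = g(x) · h(x) with h(x) = x - 1. Hence g | f, i.e. f ∈ (g).

Final answer: YES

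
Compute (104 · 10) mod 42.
Reduce the factors first: 104 ≡ 20 (mod 42), so 104 · 10 ≡ 20 · 10 (mod 42). 20 · 10 = 200. Dividing by 42: 200 = 4·42 + 32. So (104 · 10) mod 42 = 32.

Final answer: 32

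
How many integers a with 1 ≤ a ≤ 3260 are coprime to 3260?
1296

The number of a ∈ {1, ..., 3260} with gcd(a, 3260) = 1 is by definition Euler's totient φ(3260). φ is multiplicative, with φ(p^e) = p^e − p^(e−1). Factorise 3260 = 2^2 · 5 · 163. Then
  φ(3260) = (2^2 − 2^1) · (5 − 1) · (163 − 1) = 2 · 4 · 162 = 1296.
So there are 1296 such integers.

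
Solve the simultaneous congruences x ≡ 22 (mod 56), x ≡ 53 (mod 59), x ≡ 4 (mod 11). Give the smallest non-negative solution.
x ≡ 8254 (mod 36344); the representative in [0, 36344) is 8254

The moduli 56, 59, 11 are pairwise coprime, so by the CRT there is a unique solution mod 56·59·11 = 36344.
Solve by successive substitution. Start with x ≡ 22 (mod 56).
  Combine with x ≡ 53 (mod 59): write x = 22 + 56·t and require 22 + 56·t ≡ 53 (mod 59), i.e. 56·t ≡ 53 − 22 ≡ 31 (mod 59). Since 56^(−1) ≡ 39 (mod 59), t ≡ 39·31 ≡ 29 (mod 59). So x ≡ 22 + 56·29 = 1646 (mod 3304).
  Combine with x ≡ 4 (mod 11): write x = 1646 + 3304·t and require 1646 + 3304·t ≡ 4 (mod 11), i.e. 3304·t ≡ 4 − 1646 ≡ 8 (mod 11). Since 3304^(−1) ≡ 3 (mod 11) (3304 ≡ 4 (mod 11)), t ≡ 3·8 ≡ 2 (mod 11). So x ≡ 1646 + 3304·2 = 8254 (mod 36344).
Unique solution in [0, 36344): x = 8254.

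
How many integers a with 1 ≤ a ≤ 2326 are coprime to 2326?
1162

The number of a ∈ {1, ..., 2326} with gcd(a, 2326) = 1 is by definition Euler's totient φ(2326). φ is multiplicative, with φ(p^e) = p^e − p^(e−1). Factorise 2326 = 2 · 1163. Then
  φ(2326) = (2 − 1) · (1163 − 1) = 1 · 1162 = 1162.
So there are 1162 such integers.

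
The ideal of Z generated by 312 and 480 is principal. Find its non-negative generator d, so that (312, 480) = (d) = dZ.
(312, 480) = (24); d = 24

In the PID Z, (a, b) is generated by gcd(a, b). Compute gcd(480, 312) with the extended Euclidean algorithm, tracking rows (r, s, t) with s·480 + t·312 = r:
  row A: (480, 1, 0)   [1·480 + 0·312 = 480]
  row B: (312, 0, 1)   [0·480 + 1·312 = 312]
  480 = 1·312 + 168   → row C = row A − 1·row B = (168, 1, −1)   [check: 1·480 − 1·312 = 168]
  312 = 1·168 + 144   → row D = row B − 1·row C = (144, −1, 2)   [check: −1·480 + 2·312 = 144]
  168 = 1·144 + 24   → row E = row C − 1·row D = (24, 2, −3)   [check: 2·480 − 3·312 = 24]
  144 = 6·24 + 0   → remainder 0, stop. gcd = 24 (last nonzero row E).
So gcd(312, 480) = 24, with Bézout identity 2·480 − 3·312 = 24. Containment (⊇): the Bézout identity exhibits 24 as an element of (312, 480), giving (24) ⊆ (312, 480). Containment (⊆): since 24 | 312 and 24 | 480 (312 = 24·13, 480 = 24·20), every Z-linear combination of 312 and 480 is divisible by 24, so (312, 480) ⊆ (24). Therefore (312, 480) = (24), d = 24.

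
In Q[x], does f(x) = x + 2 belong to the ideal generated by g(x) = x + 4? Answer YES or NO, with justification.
NO

In Q[x] the ideal (g) consists of all multiples of g, so f ∈ (g) iff g | f, i.e. iff the remainder of f on division by g is 0. Divide f by g (g is monic, so eliminate the leading term of the running remainder at each step):
  leading term x: subtract (1)·g(x) = x + 4, leaving -2
The remainder r(x) = -2 ≠ 0 (and deg r < deg g), so g ∤ f, i.e. f ∉ (g).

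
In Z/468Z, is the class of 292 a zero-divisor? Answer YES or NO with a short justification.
YES

gcd(292, 468) = 4 > 1, so 292 is not a unit in Z/468Z. In Z/nZ every nonzero non-unit is a zero-divisor: explicitly, take b = 468/gcd = 117 ≠ 0 (mod 468); then 292·117 = 34164 = 73·468, i.e. 292·117 ≡ 0 (mod 468). So 292 is a zero-divisor.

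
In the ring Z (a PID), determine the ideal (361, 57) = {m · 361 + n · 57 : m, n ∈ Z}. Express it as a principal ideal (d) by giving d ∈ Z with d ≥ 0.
In the PID Z, (a, b) is generated by gcd(a, b). Compute gcd(361, 57) with the extended Euclidean algorithm, tracking rows (r, s, t) with s·361 + t·57 = r:
  row A: (361, 1, 0)   [1·361 + 0·57 = 361]
  row B: (57, 0, 1)   [0·361 + 1·57 = 57]
  361 = 6·57 + 19   → row C = row A − 6·row B = (19, 1, −6)   [check: 1·361 − 6·57 = 19]
  57 = 3·19 + 0   → remainder 0, stop. gcd = 19 (last nonzero row C).
So gcd(361, 57) = 19, with Bézout identity 1·361 − 6·57 = 19. Containment (⊇): the Bézout identity exhibits 19 as an element of (361, 57), giving (19) ⊆ (361, 57). Containment (⊆): since 19 | 361 and 19 | 57 (361 = 19·19, 57 = 19·3), every Z-linear combination of 361 and 57 is divisible by 19, so (361, 57) ⊆ (19). Therefore (361, 57) = (19), d = 19.

Final answer: (361, 57) = (19); d = 19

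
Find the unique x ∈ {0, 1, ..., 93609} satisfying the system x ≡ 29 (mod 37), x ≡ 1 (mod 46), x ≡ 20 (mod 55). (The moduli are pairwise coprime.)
x ≡ 25485 (mod 93610); the representative in [0, 93610) is 25485

The moduli 37, 46, 55 are pairwise coprime, so by the CRT there is a unique solution mod 37·46·55 = 93610.
Solve by successive substitution. Start with x ≡ 29 (mod 37).
  Combine with x ≡ 1 (mod 46): write x = 29 + 37·t and require 29 + 37·t ≡ 1 (mod 46), i.e. 37·t ≡ 1 − 29 ≡ 18 (mod 46). Since 37^(−1) ≡ 5 (mod 46), t ≡ 5·18 ≡ 44 (mod 46). So x ≡ 29 + 37·44 = 1657 (mod 1702).
  Combine with x ≡ 20 (mod 55): write x = 1657 + 1702·t and require 1657 + 1702·t ≡ 20 (mod 55), i.e. 1702·t ≡ 20 − 1657 ≡ 13 (mod 55). Since 1702^(−1) ≡ 18 (mod 55) (1702 ≡ 52 (mod 55)), t ≡ 18·13 ≡ 14 (mod 55). So x ≡ 1657 + 1702·14 = 25485 (mod 93610).
Unique solution in [0, 93610): x = 25485.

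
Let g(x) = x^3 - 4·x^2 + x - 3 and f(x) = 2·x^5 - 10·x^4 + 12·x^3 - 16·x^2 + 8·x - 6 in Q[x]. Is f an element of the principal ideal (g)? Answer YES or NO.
In Q[x] the ideal (g) consists of all multiples of g, so f ∈ (g) iff g | f, i.e. iff the remainder of f on division by g is 0. Divide f by g (g is monic, so eliminate the leading term of the running remainder at each step):
  leading term 2·x^5: subtract (2·x^2)·g(x) = 2·x^5 - 8·x^4 + 2·x^3 - 6·x^2, leaving -2·x^4 + 10·x^3 - 10·x^2 + 8·x - 6
  leading term -2·x^4: subtract (-2·x)·g(x) = -2·x^4 + 8·x^3 - 2·x^2 + 6·x, leaving 2·x^3 - 8·x^2 + 2·x - 6
  leading term 2·x^3: subtract (2)·g(x) = 2·x^3 - 8·x^2 + 2·x - 6, leaving 0
The remainder is 0, so f(x) = g(x) · h(x) with h(x) = 2·x^2 - 2·x + 2. Hence g | f, i.e. f ∈ (g).

Final answer: YES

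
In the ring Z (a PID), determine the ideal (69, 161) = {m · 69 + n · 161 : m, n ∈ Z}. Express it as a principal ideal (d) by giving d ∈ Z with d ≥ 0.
(69, 161) = (23); d = 23

In the PID Z, (a, b) is generated by gcd(a, b). Compute gcd(161, 69) with the extended Euclidean algorithm, tracking rows (r, s, t) with s·161 + t·69 = r:
  row A: (161, 1, 0)   [1·161 + 0·69 = 161]
  row B: (69, 0, 1)   [0·161 + 1·69 = 69]
  161 = 2·69 + 23   → row C = row A − 2·row B = (23, 1, −2)   [check: 1·161 − 2·69 = 23]
  69 = 3·23 + 0   → remainder 0, stop. gcd = 23 (last nonzero row C).
So gcd(69, 161) = 23, with Bézout identity 1·161 − 2·69 = 23. Containment (⊇): the Bézout identity exhibits 23 as an element of (69, 161), giving (23) ⊆ (69, 161). Containment (⊆): since 23 | 69 and 23 | 161 (69 = 23·3, 161 = 23·7), every Z-linear combination of 69 and 161 is divisible by 23, so (69, 161) ⊆ (23). Therefore (69, 161) = (23), d = 23.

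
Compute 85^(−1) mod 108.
Apply the extended Euclidean algorithm to (108, 85), tracking rows (r, s, t) with s·108 + t·85 = r. Each division r_prev = q·r_cur + r_new produces the new row as (previous row) − q·(current row):
  row A: (108, 1, 0)   [1·108 + 0·85 = 108]
  row B: (85, 0, 1)   [0·108 + 1·85 = 85]
  108 = 1·85 + 23   → row C = row A − 1·row B = (23, 1, −1)   [check: 1·108 − 1·85 = 23]
  85 = 3·23 + 16   → row D = row B − 3·row C = (16, −3, 4)   [check: −3·108 + 4·85 = 16]
  23 = 1·16 + 7   → row E = row C − 1·row D = (7, 4, −5)   [check: 4·108 − 5·85 = 7]
  16 = 2·7 + 2   → row F = row D − 2·row E = (2, −11, 14)   [check: −11·108 + 14·85 = 2]
  7 = 3·2 + 1   → row G = row E − 3·row F = (1, 37, −47)   [check: 37·108 − 47·85 = 1]
  2 = 2·1 + 0   → remainder 0, stop. gcd = 1 (last nonzero row G).
The gcd is 1, so 85 is invertible mod 108. The last nonzero row gives 37·108 − 47·85 = 1, so t = −47. So 85^(−1) ≡ −47 ≡ 61 (mod 108). Verify: 85 · 61 = 5185 ≡ 1 (mod 108). ✓

Final answer: 85^(−1) ≡ 61 (mod 108)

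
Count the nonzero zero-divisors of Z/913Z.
Z/913Z has 92 nonzero zero-divisors

In Z/913Z each nonzero element is either a unit (gcd with 913 is 1) or a zero-divisor (gcd > 1). The number of units is φ(913): factorise 913 = 11 · 83, so φ(913) = (11 − 1) · (83 − 1) = 10 · 82 = 820. The nonzero elements number 913 − 1 = 912. Hence the nonzero zero-divisors number 912 − 820 = 92.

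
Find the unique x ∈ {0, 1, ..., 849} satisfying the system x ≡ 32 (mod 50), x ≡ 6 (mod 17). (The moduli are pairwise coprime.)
The moduli 50, 17 are pairwise coprime, so by the CRT there is a unique solution mod 50·17 = 850.
Solve by successive substitution. Start with x ≡ 32 (mod 50).
  Combine with x ≡ 6 (mod 17): write x = 32 + 50·t and require 32 + 50·t ≡ 6 (mod 17), i.e. 50·t ≡ 6 − 32 ≡ 8 (mod 17). Since 50^(−1) ≡ 16 (mod 17) (50 ≡ 16 (mod 17)), t ≡ 16·8 ≡ 9 (mod 17). So x ≡ 32 + 50·9 = 482 (mod 850).
Unique solution in [0, 850): x = 482.

Final answer: x ≡ 482 (mod 850); the representative in [0, 850) is 482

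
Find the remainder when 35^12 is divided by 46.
35

Use repeated squaring. Binary(12) = 1100. Walk through the bits of the exponent 12 left-to-right: at each bit after the leading one, square the running value, then multiply by 35 if the bit is 1 (always reducing mod 46):
  bit 1 = 1 (leading): start with 35.
  bit 2 = 1: square 35^2 = 1225 ≡ 29; bit is 1, so multiply 29·35 = 1015 ≡ 3 (mod 46).
  bit 3 = 0: square 3^2 = 9 (mod 46).
  bit 4 = 0: square 9^2 = 81 ≡ 35 (mod 46).
Final value: 35^12 ≡ 35 (mod 46).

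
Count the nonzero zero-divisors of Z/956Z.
In Z/956Z each nonzero element is either a unit (gcd with 956 is 1) or a zero-divisor (gcd > 1). The number of units is φ(956): factorise 956 = 2^2 · 239, so φ(956) = (2^2 − 2^1) · (239 − 1) = 2 · 238 = 476. The nonzero elements number 956 − 1 = 955. Hence the nonzero zero-divisors number 955 − 476 = 479.

Final answer: Z/956Z has 479 nonzero zero-divisors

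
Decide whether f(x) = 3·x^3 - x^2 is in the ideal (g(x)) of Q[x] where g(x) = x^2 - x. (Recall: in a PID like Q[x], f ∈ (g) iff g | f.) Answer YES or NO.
NO

In Q[x] the ideal (g) consists of all multiples of g, so f ∈ (g) iff g | f, i.e. iff the remainder of f on division by g is 0. Divide f by g (g is monic, so eliminate the leading term of the running remainder at each step):
  leading term 3·x^3: subtract (3·x)·g(x) = 3·x^3 - 3·x^2, leaving 2·x^2
  leading term 2·x^2: subtract (2)·g(x) = 2·x^2 - 2·x, leaving 2·x
The remainder r(x) = 2·x ≠ 0 (and deg r < deg g), so g ∤ f, i.e. f ∉ (g).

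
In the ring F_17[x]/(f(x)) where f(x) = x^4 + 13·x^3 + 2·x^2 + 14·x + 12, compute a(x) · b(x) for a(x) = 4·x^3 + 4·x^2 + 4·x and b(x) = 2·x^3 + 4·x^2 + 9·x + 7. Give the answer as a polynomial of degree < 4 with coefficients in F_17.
a · b ≡ 10·x^3 + 8·x^2 + 7·x + 14 (mod f(x))

Multiply as integer polynomials: a · b = 8·x^6 + 24·x^5 + 60·x^4 + 80·x^3 + 64·x^2 + 28·x. Reducing coefficients mod 17: a · b ≡ 8·x^6 + 7·x^5 + 9·x^4 + 12·x^3 + 13·x^2 + 11·x. Now divide by f(x) = x^4 + 13·x^3 + 2·x^2 + 14·x + 12 in F_17[x], eliminating the leading term at each step:
  leading term 8·x^6: subtract (8·x^2)·f(x) = 8·x^6 + 2·x^5 + 16·x^4 + 10·x^3 + 11·x^2, leaving 5·x^5 + 10·x^4 + 2·x^3 + 2·x^2 + 11·x (coefficients mod 17)
  leading term 5·x^5: subtract (5·x)·f(x) = 5·x^5 + 14·x^4 + 10·x^3 + 2·x^2 + 9·x, leaving 13·x^4 + 9·x^3 + 2·x (coefficients mod 17)
  leading term 13·x^4: subtract (13)·f(x) = 13·x^4 + 16·x^3 + 9·x^2 + 12·x + 3, leaving 10·x^3 + 8·x^2 + 7·x + 14 (coefficients mod 17)
The degree is now < 4, so this is the remainder. Hence a · b ≡ 10·x^3 + 8·x^2 + 7·x + 14 in F_17[x]/(f).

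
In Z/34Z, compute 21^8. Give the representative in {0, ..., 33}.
Use repeated squaring. Binary(8) = 1000. Walk through the bits of the exponent 8 left-to-right: at each bit after the leading one, square the running value, then multiply by 21 if the bit is 1 (always reducing mod 34):
  bit 1 = 1 (leading): start with 21.
  bit 2 = 0: square 21^2 = 441 ≡ 33 (mod 34).
  bit 3 = 0: square 33^2 = 1089 ≡ 1 (mod 34).
  bit 4 = 0: square 1^2 = 1 (mod 34).
Final value: 21^8 ≡ 1 (mod 34).

Final answer: 1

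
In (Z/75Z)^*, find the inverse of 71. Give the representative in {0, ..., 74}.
Apply the extended Euclidean algorithm to (75, 71), tracking rows (r, s, t) with s·75 + t·71 = r. Each division r_prev = q·r_cur + r_new produces the new row as (previous row) − q·(current row):
  row A: (75, 1, 0)   [1·75 + 0·71 = 75]
  row B: (71, 0, 1)   [0·75 + 1·71 = 71]
  75 = 1·71 + 4   → row C = row A − 1·row B = (4, 1, −1)   [check: 1·75 − 1·71 = 4]
  71 = 17·4 + 3   → row D = row B − 17·row C = (3, −17, 18)   [check: −17·75 + 18·71 = 3]
  4 = 1·3 + 1   → row E = row C − 1·row D = (1, 18, −19)   [check: 18·75 − 19·71 = 1]
  3 = 3·1 + 0   → remainder 0, stop. gcd = 1 (last nonzero row E).
The gcd is 1, so 71 is invertible mod 75. The last nonzero row gives 18·75 − 19·71 = 1, so t = −19. So 71^(−1) ≡ −19 ≡ 56 (mod 75). Verify: 71 · 56 = 3976 ≡ 1 (mod 75). ✓

Final answer: 71^(−1) ≡ 56 (mod 75)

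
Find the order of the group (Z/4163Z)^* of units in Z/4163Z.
(Z/4163Z)^* consists of the classes a with gcd(a, 4163) = 1, so its order is φ(4163). φ is multiplicative, with φ(p^e) = p^e − p^(e−1). Factorise 4163 = 23 · 181. Then
  φ(4163) = (23 − 1) · (181 − 1) = 22 · 180 = 3960.
Thus |(Z/4163Z)^*| = 3960.

Final answer: |(Z/4163Z)^*| = 3960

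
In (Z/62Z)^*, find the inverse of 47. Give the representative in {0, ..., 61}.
47^(−1) ≡ 33 (mod 62)

Apply the extended Euclidean algorithm to (62, 47), tracking rows (r, s, t) with s·62 + t·47 = r. Each division r_prev = q·r_cur + r_new produces the new row as (previous row) − q·(current row):
  row A: (62, 1, 0)   [1·62 + 0·47 = 62]
  row B: (47, 0, 1)   [0·62 + 1·47 = 47]
  62 = 1·47 + 15   → row C = row A − 1·row B = (15, 1, −1)   [check: 1·62 − 1·47 = 15]
  47 = 3·15 + 2   → row D = row B − 3·row C = (2, −3, 4)   [check: −3·62 + 4·47 = 2]
  15 = 7·2 + 1   → row E = row C − 7·row D = (1, 22, −29)   [check: 22·62 − 29·47 = 1]
  2 = 2·1 + 0   → remainder 0, stop. gcd = 1 (last nonzero row E).
The gcd is 1, so 47 is invertible mod 62. The last nonzero row gives 22·62 − 29·47 = 1, so t = −29. So 47^(−1) ≡ −29 ≡ 33 (mod 62). Verify: 47 · 33 = 1551 ≡ 1 (mod 62). ✓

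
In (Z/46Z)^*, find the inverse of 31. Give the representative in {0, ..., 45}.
Apply the extended Euclidean algorithm to (46, 31), tracking rows (r, s, t) with s·46 + t·31 = r. Each division r_prev = q·r_cur + r_new produces the new row as (previous row) − q·(current row):
  row A: (46, 1, 0)   [1·46 + 0·31 = 46]
  row B: (31, 0, 1)   [0·46 + 1·31 = 31]
  46 = 1·31 + 15   → row C = row A − 1·row B = (15, 1, −1)   [check: 1·46 − 1·31 = 15]
  31 = 2·15 + 1   → row D = row B − 2·row C = (1, −2, 3)   [check: −2·46 + 3·31 = 1]
  15 = 15·1 + 0   → remainder 0, stop. gcd = 1 (last nonzero row D).
The gcd is 1, so 31 is invertible mod 46. The last nonzero row gives −2·46 + 3·31 = 1, so t = 3. So 31^(−1) ≡ 3 (mod 46). Verify: 31 · 3 = 93 ≡ 1 (mod 46). ✓

Final answer: 31^(−1) ≡ 3 (mod 46)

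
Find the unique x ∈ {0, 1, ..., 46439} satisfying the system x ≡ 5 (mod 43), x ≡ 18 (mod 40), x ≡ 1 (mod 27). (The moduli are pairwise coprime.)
The moduli 43, 40, 27 are pairwise coprime, so by the CRT there is a unique solution mod 43·40·27 = 46440.
Solve by successive substitution. Start with x ≡ 5 (mod 43).
  Combine with x ≡ 18 (mod 40): write x = 5 + 43·t and require 5 + 43·t ≡ 18 (mod 40), i.e. 43·t ≡ 18 − 5 ≡ 13 (mod 40). Since 43^(−1) ≡ 27 (mod 40) (43 ≡ 3 (mod 40)), t ≡ 27·13 ≡ 31 (mod 40). So x ≡ 5 + 43·31 = 1338 (mod 1720).
  Combine with x ≡ 1 (mod 27): write x = 1338 + 1720·t and require 1338 + 1720·t ≡ 1 (mod 27), i.e. 1720·t ≡ 1 − 1338 ≡ 13 (mod 27). Since 1720^(−1) ≡ 10 (mod 27) (1720 ≡ 19 (mod 27)), t ≡ 10·13 ≡ 22 (mod 27). So x ≡ 1338 + 1720·22 = 39178 (mod 46440).
Unique solution in [0, 46440): x = 39178.

Final answer: x ≡ 39178 (mod 46440); the representative in [0, 46440) is 39178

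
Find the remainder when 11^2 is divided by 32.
25

Use repeated squaring. Binary(2) = 10. Walk through the bits of the exponent 2 left-to-right: at each bit after the leading one, square the running value, then multiply by 11 if the bit is 1 (always reducing mod 32):
  bit 1 = 1 (leading): start with 11.
  bit 2 = 0: square 11^2 = 121 ≡ 25 (mod 32).
Final value: 11^2 ≡ 25 (mod 32).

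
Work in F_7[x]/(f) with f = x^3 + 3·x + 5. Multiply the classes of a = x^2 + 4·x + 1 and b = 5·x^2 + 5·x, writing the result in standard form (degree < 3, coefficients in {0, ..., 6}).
Multiply as integer polynomials: a · b = 5·x^4 + 25·x^3 + 25·x^2 + 5·x. Reducing coefficients mod 7: a · b ≡ 5·x^4 + 4·x^3 + 4·x^2 + 5·x. Now divide by f(x) = x^3 + 3·x + 5 in F_7[x], eliminating the leading term at each step:
  leading term 5·x^4: subtract (5·x)·f(x) = 5·x^4 + x^2 + 4·x, leaving 4·x^3 + 3·x^2 + x (coefficients mod 7)
  leading term 4·x^3: subtract (4)·f(x) = 4·x^3 + 5·x + 6, leaving 3·x^2 + 3·x + 1 (coefficients mod 7)
The degree is now < 3, so this is the remainder. Hence a · b ≡ 3·x^2 + 3·x + 1 in F_7[x]/(f).

Final answer: a · b ≡ 3·x^2 + 3·x + 1 (mod f(x))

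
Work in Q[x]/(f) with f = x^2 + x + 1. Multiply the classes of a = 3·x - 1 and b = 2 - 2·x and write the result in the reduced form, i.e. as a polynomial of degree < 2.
a · b ≡ 14·x + 4 (mod f(x))

First multiply in Q[x] without reducing: a · b = -6·x^2 + 8·x - 2. Now divide by f(x) = x^2 + x + 1, eliminating the leading term at each step:
  leading term -6·x^2: subtract (-6)·f(x) = -6·x^2 - 6·x - 6, leaving 14·x + 4
The degree is now < 2, so this is the remainder. Hence a · b ≡ 14·x + 4 in Q[x]/(f).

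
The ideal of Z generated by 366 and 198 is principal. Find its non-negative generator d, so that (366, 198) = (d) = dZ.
(366, 198) = (6); d = 6

In the PID Z, (a, b) is generated by gcd(a, b). Compute gcd(366, 198) with the extended Euclidean algorithm, tracking rows (r, s, t) with s·366 + t·198 = r:
  row A: (366, 1, 0)   [1·366 + 0·198 = 366]
  row B: (198, 0, 1)   [0·366 + 1·198 = 198]
  366 = 1·198 + 168   → row C = row A − 1·row B = (168, 1, −1)   [check: 1·366 − 1·198 = 168]
  198 = 1·168 + 30   → row D = row B − 1·row C = (30, −1, 2)   [check: −1·366 + 2·198 = 30]
  168 = 5·30 + 18   → row E = row C − 5·row D = (18, 6, −11)   [check: 6·366 − 11·198 = 18]
  30 = 1·18 + 12   → row F = row D − 1·row E = (12, −7, 13)   [check: −7·366 + 13·198 = 12]
  18 = 1·12 + 6   → row G = row E − 1·row F = (6, 13, −24)   [check: 13·366 − 24·198 = 6]
  12 = 2·6 + 0   → remainder 0, stop. gcd = 6 (last nonzero row G).
So gcd(366, 198) = 6, with Bézout identity 13·366 − 24·198 = 6. Containment (⊇): the Bézout identity exhibits 6 as an element of (366, 198), giving (6) ⊆ (366, 198). Containment (⊆): since 6 | 366 and 6 | 198 (366 = 6·61, 198 = 6·33), every Z-linear combination of 366 and 198 is divisible by 6, so (366, 198) ⊆ (6). Therefore (366, 198) = (6), d = 6.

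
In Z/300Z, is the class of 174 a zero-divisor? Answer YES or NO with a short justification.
gcd(174, 300) = 6 > 1, so 174 is not a unit in Z/300Z. In Z/nZ every nonzero non-unit is a zero-divisor: explicitly, take b = 300/gcd = 50 ≠ 0 (mod 300); then 174·50 = 8700 = 29·300, i.e. 174·50 ≡ 0 (mod 300). So 174 is a zero-divisor.

Final answer: YES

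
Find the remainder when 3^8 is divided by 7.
Use repeated squaring. Binary(8) = 1000. Walk through the bits of the exponent 8 left-to-right: at each bit after the leading one, square the running value, then multiply by 3 if the bit is 1 (always reducing mod 7):
  bit 1 = 1 (leading): start with 3.
  bit 2 = 0: square 3^2 = 9 ≡ 2 (mod 7).
  bit 3 = 0: square 2^2 = 4 (mod 7).
  bit 4 = 0: square 4^2 = 16 ≡ 2 (mod 7).
Final value: 3^8 ≡ 2 (mod 7).

Final answer: 2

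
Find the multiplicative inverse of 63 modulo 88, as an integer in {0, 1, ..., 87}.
Apply the extended Euclidean algorithm to (88, 63), tracking rows (r, s, t) with s·88 + t·63 = r. Each division r_prev = q·r_cur + r_new produces the new row as (previous row) − q·(current row):
  row A: (88, 1, 0)   [1·88 + 0·63 = 88]
  row B: (63, 0, 1)   [0·88 + 1·63 = 63]
  88 = 1·63 + 25   → row C = row A − 1·row B = (25, 1, −1)   [check: 1·88 − 1·63 = 25]
  63 = 2·25 + 13   → row D = row B − 2·row C = (13, −2, 3)   [check: −2·88 + 3·63 = 13]
  25 = 1·13 + 12   → row E = row C − 1·row D = (12, 3, −4)   [check: 3·88 − 4·63 = 12]
  13 = 1·12 + 1   → row F = row D − 1·row E = (1, −5, 7)   [check: −5·88 + 7·63 = 1]
  12 = 12·1 + 0   → remainder 0, stop. gcd = 1 (last nonzero row F).
The gcd is 1, so 63 is invertible mod 88. The last nonzero row gives −5·88 + 7·63 = 1, so t = 7. So 63^(−1) ≡ 7 (mod 88). Verify: 63 · 7 = 441 ≡ 1 (mod 88). ✓

Final answer: 63^(−1) ≡ 7 (mod 88)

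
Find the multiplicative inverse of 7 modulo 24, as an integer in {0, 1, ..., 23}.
Apply the extended Euclidean algorithm to (24, 7), tracking rows (r, s, t) with s·24 + t·7 = r. Each division r_prev = q·r_cur + r_new produces the new row as (previous row) − q·(current row):
  row A: (24, 1, 0)   [1·24 + 0·7 = 24]
  row B: (7, 0, 1)   [0·24 + 1·7 = 7]
  24 = 3·7 + 3   → row C = row A − 3·row B = (3, 1, −3)   [check: 1·24 − 3·7 = 3]
  7 = 2·3 + 1   → row D = row B − 2·row C = (1, −2, 7)   [check: −2·24 + 7·7 = 1]
  3 = 3·1 + 0   → remainder 0, stop. gcd = 1 (last nonzero row D).
The gcd is 1, so 7 is invertible mod 24. The last nonzero row gives −2·24 + 7·7 = 1, so t = 7. So 7^(−1) ≡ 7 (mod 24). Verify: 7 · 7 = 49 ≡ 1 (mod 24). ✓

Final answer: 7^(−1) ≡ 7 (mod 24)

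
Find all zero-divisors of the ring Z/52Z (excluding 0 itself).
An element a ∈ Z/52Z (with a ≠ 0) is a zero-divisor iff gcd(a, 52) > 1 (because a is a unit precisely when gcd(a, n) = 1, and in Z/nZ every nonzero, non-unit element is a zero-divisor). Scan a = 1, ..., 51 and keep those with gcd(a, 52) > 1:
  gcd(2, 52) = 2, gcd(4, 52) = 4, gcd(6, 52) = 2, gcd(8, 52) = 4, gcd(10, 52) = 2, gcd(12, 52) = 4, gcd(13, 52) = 13, gcd(14, 52) = 2, gcd(16, 52) = 4, gcd(18, 52) = 2, gcd(20, 52) = 4, gcd(22, 52) = 2, gcd(24, 52) = 4, gcd(26, 52) = 26, gcd(28, 52) = 4, gcd(30, 52) = 2, gcd(32, 52) = 4, gcd(34, 52) = 2, gcd(36, 52) = 4, gcd(38, 52) = 2, gcd(39, 52) = 13, gcd(40, 52) = 4, gcd(42, 52) = 2, gcd(44, 52) = 4, gcd(46, 52) = 2, gcd(48, 52) = 4, gcd(50, 52) = 2.
All other a ∈ {1, ..., 51} have gcd(a, 52) = 1 and are units. So the nonzero zero-divisors are exactly the 27 values of a appearing in this scan.

Final answer: nonzero zero-divisors of Z/52Z = {2, 4, 6, 8, 10, 12, 13, 14, 16, 18, 20, 22, 24, 26, 28, 30, 32, 34, 36, 38, 39, 40, 42, 44, 46, 48, 50}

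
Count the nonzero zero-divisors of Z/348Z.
In Z/348Z each nonzero element is either a unit (gcd with 348 is 1) or a zero-divisor (gcd > 1). The number of units is φ(348): factorise 348 = 2^2 · 3 · 29, so φ(348) = (2^2 − 2^1) · (3 − 1) · (29 − 1) = 2 · 2 · 28 = 112. The nonzero elements number 348 − 1 = 347. Hence the nonzero zero-divisors number 347 − 112 = 235.

Final answer: Z/348Z has 235 nonzero zero-divisors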